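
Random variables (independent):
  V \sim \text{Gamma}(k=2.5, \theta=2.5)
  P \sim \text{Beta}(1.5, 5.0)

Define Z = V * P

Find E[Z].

For independent RVs: E[XY] = E[X]*E[Y]
E[V] = 6.25
E[P] = 0.23076923
E[Z] = 6.25 * 0.23076923 = 1.4423077

1.4423077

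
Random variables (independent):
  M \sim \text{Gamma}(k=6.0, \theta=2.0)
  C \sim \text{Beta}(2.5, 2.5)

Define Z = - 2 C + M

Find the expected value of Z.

E[Z] = 1*E[M] - 2*E[C]
E[M] = 12
E[C] = 0.5
E[Z] = 1*12 - 2*0.5 = 11

11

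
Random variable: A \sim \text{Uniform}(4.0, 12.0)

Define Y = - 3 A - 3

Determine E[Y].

For Y = -3A - 3:
E[Y] = -3 * E[A] - 3
E[A] = (4 + 12)/2 = 8
E[Y] = -3 * 8 - 3 = -27

-27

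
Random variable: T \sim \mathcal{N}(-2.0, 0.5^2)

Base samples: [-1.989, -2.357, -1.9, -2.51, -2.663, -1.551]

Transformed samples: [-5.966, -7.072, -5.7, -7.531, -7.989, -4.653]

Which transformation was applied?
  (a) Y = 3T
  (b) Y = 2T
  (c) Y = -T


Checking option (a) Y = 3T:
  T = -1.989 -> Y = -5.966 ✓
  T = -2.357 -> Y = -7.072 ✓
  T = -1.9 -> Y = -5.7 ✓
All samples match this transformation.

(a) 3T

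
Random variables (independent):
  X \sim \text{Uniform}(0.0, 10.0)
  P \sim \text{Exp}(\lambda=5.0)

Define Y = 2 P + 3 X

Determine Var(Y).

For independent RVs: Var(aX + bY) = a²Var(X) + b²Var(Y)
Var(X) = 8.3333333
Var(P) = 0.04
Var(Y) = 3²*8.3333333 + 2²*0.04
= 9*8.3333333 + 4*0.04 = 75.16

75.16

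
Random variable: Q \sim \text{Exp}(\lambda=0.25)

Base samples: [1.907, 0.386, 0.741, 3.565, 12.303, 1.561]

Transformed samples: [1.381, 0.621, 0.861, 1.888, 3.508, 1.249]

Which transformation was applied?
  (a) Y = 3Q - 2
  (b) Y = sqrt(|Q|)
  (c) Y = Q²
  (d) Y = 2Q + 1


Checking option (b) Y = sqrt(|Q|):
  Q = 1.907 -> Y = 1.381 ✓
  Q = 0.386 -> Y = 0.621 ✓
  Q = 0.741 -> Y = 0.861 ✓
All samples match this transformation.

(b) sqrt(|Q|)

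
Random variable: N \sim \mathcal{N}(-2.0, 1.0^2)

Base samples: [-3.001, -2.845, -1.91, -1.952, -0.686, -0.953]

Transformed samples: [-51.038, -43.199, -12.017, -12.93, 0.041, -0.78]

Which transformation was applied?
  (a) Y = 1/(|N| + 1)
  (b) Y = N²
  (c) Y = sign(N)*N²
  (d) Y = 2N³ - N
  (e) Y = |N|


Checking option (d) Y = 2N³ - N:
  N = -3.001 -> Y = -51.038 ✓
  N = -2.845 -> Y = -43.199 ✓
  N = -1.91 -> Y = -12.017 ✓
All samples match this transformation.

(d) 2N³ - N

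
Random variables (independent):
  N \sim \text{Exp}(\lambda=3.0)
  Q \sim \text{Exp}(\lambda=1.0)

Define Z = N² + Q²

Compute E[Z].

E[Z] = E[N²] + E[Q²]
E[N²] = Var(N) + E[N]² = 0.11111111 + 0.11111111 = 0.22222222
E[Q²] = Var(Q) + E[Q]² = 1 + 1 = 2
E[Z] = 0.22222222 + 2 = 2.2222222

2.2222222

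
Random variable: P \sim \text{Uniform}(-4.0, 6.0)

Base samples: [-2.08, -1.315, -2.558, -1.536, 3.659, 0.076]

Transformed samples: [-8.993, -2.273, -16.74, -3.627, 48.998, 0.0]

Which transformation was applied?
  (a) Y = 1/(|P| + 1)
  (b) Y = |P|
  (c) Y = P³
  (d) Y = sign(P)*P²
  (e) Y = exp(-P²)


Checking option (c) Y = P³:
  P = -2.08 -> Y = -8.993 ✓
  P = -1.315 -> Y = -2.273 ✓
  P = -2.558 -> Y = -16.74 ✓
All samples match this transformation.

(c) P³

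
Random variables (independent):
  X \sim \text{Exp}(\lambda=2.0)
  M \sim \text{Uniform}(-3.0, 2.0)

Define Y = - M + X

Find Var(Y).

For independent RVs: Var(aX + bY) = a²Var(X) + b²Var(Y)
Var(X) = 0.25
Var(M) = 2.0833333
Var(Y) = 1²*0.25 + (-1)²*2.0833333
= 1*0.25 + 1*2.0833333 = 2.3333333

2.3333333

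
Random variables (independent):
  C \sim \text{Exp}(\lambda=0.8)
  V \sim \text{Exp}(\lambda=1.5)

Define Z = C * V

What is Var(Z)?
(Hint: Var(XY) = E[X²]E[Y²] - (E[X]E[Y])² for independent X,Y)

Var(XY) = E[X²]E[Y²] - (E[X]E[Y])²
E[C] = 1.25, Var(C) = 1.5625
E[V] = 0.66666667, Var(V) = 0.44444444
E[C²] = 1.5625 + 1.25² = 3.125
E[V²] = 0.44444444 + 0.66666667² = 0.88888889
Var(Z) = 3.125*0.88888889 - (1.25*0.66666667)²
= 2.7777778 - 0.69444444 = 2.0833333

2.0833333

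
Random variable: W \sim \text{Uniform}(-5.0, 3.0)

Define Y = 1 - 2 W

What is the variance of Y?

For Y = aW + b: Var(Y) = a² * Var(W)
Var(W) = (3 + 5)^2/12 = 5.3333333
Var(Y) = (-2)² * 5.3333333 = 4 * 5.3333333 = 21.333333

21.333333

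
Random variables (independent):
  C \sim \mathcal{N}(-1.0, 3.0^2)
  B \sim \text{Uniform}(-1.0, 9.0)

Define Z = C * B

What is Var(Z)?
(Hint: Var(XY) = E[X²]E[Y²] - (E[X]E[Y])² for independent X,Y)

Var(XY) = E[X²]E[Y²] - (E[X]E[Y])²
E[C] = -1, Var(C) = 9
E[B] = 4, Var(B) = 8.3333333
E[C²] = 9 + (-1)² = 10
E[B²] = 8.3333333 + 4² = 24.333333
Var(Z) = 10*24.333333 - (-1*4)²
= 243.33333 - 16 = 227.33333

227.33333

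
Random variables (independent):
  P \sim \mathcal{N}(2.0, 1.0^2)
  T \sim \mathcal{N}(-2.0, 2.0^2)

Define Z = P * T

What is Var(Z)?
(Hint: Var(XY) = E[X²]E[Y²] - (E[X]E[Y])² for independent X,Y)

Var(XY) = E[X²]E[Y²] - (E[X]E[Y])²
E[P] = 2, Var(P) = 1
E[T] = -2, Var(T) = 4
E[P²] = 1 + 2² = 5
E[T²] = 4 + (-2)² = 8
Var(Z) = 5*8 - (2*(-2))²
= 40 - 16 = 24

24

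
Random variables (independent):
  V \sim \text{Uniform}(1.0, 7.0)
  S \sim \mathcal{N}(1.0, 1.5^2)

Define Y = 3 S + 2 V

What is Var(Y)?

For independent RVs: Var(aX + bY) = a²Var(X) + b²Var(Y)
Var(V) = 3
Var(S) = 2.25
Var(Y) = 2²*3 + 3²*2.25
= 4*3 + 9*2.25 = 32.25

32.25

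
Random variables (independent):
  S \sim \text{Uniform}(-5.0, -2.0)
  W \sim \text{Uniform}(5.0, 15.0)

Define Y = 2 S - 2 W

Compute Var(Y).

For independent RVs: Var(aX + bY) = a²Var(X) + b²Var(Y)
Var(S) = 0.75
Var(W) = 8.3333333
Var(Y) = 2²*0.75 + (-2)²*8.3333333
= 4*0.75 + 4*8.3333333 = 36.333333

36.333333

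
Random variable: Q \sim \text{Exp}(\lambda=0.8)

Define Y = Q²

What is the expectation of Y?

Using E[X²] = Var(X) + (E[X])²:
E[Q] = 1.25
Var(Q) = 1/0.8^2 = 1.5625
E[Q²] = 1.5625 + 1.25² = 1.5625 + 1.5625 = 3.125

3.125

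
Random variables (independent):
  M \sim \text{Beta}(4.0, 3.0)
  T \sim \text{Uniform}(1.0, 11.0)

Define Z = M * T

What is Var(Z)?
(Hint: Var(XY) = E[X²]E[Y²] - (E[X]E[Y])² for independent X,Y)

Var(XY) = E[X²]E[Y²] - (E[X]E[Y])²
E[M] = 0.57142857, Var(M) = 0.030612245
E[T] = 6, Var(T) = 8.3333333
E[M²] = 0.030612245 + 0.57142857² = 0.35714286
E[T²] = 8.3333333 + 6² = 44.333333
Var(Z) = 0.35714286*44.333333 - (0.57142857*6)²
= 15.833333 - 11.755102 = 4.0782313

4.0782313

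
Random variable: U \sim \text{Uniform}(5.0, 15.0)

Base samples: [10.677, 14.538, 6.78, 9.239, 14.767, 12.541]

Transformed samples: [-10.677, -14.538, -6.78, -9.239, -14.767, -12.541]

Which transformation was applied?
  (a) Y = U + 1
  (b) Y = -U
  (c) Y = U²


Checking option (b) Y = -U:
  U = 10.677 -> Y = -10.677 ✓
  U = 14.538 -> Y = -14.538 ✓
  U = 6.78 -> Y = -6.78 ✓
All samples match this transformation.

(b) -U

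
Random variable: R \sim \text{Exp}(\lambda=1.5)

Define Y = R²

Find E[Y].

Using E[X²] = Var(X) + (E[X])²:
E[R] = 0.66666667
Var(R) = 1/1.5^2 = 0.44444444
E[R²] = 0.44444444 + 0.66666667² = 0.44444444 + 0.44444444 = 0.88888889

0.88888889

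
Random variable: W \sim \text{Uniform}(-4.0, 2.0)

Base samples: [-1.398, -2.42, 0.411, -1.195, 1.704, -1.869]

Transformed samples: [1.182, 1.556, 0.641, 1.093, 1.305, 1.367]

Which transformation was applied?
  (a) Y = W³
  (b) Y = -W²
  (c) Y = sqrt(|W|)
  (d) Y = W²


Checking option (c) Y = sqrt(|W|):
  W = -1.398 -> Y = 1.182 ✓
  W = -2.42 -> Y = 1.556 ✓
  W = 0.411 -> Y = 0.641 ✓
All samples match this transformation.

(c) sqrt(|W|)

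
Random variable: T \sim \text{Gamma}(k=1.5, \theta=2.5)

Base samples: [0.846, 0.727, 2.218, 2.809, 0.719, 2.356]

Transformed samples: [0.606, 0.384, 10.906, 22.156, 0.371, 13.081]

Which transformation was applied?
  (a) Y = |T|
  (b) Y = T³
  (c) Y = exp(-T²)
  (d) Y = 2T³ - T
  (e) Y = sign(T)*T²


Checking option (b) Y = T³:
  T = 0.846 -> Y = 0.606 ✓
  T = 0.727 -> Y = 0.384 ✓
  T = 2.218 -> Y = 10.906 ✓
All samples match this transformation.

(b) T³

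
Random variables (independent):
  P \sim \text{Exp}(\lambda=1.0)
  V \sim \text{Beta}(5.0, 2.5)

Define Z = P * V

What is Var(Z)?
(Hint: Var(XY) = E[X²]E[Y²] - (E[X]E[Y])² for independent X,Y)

Var(XY) = E[X²]E[Y²] - (E[X]E[Y])²
E[P] = 1, Var(P) = 1
E[V] = 0.66666667, Var(V) = 0.026143791
E[P²] = 1 + 1² = 2
E[V²] = 0.026143791 + 0.66666667² = 0.47058824
Var(Z) = 2*0.47058824 - (1*0.66666667)²
= 0.94117647 - 0.44444444 = 0.49673203

0.49673203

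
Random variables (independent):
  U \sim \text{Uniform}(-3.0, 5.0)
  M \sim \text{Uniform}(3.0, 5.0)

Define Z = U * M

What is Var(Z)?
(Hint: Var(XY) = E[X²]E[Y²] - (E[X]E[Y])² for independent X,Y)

Var(XY) = E[X²]E[Y²] - (E[X]E[Y])²
E[U] = 1, Var(U) = 5.3333333
E[M] = 4, Var(M) = 0.33333333
E[U²] = 5.3333333 + 1² = 6.3333333
E[M²] = 0.33333333 + 4² = 16.333333
Var(Z) = 6.3333333*16.333333 - (1*4)²
= 103.44444 - 16 = 87.444444

87.444444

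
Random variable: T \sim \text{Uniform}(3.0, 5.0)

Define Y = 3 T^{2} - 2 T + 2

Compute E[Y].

E[Y] = 3*E[T²] - 2*E[T] + 2
E[T] = 4
E[T²] = Var(T) + (E[T])² = 0.33333333 + 16 = 16.333333
E[Y] = 3*16.333333 - 2*4 + 2 = 43

43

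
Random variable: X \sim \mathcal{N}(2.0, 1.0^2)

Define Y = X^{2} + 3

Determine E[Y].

E[Y] = 1*E[X²] + 3
E[X] = 2
E[X²] = Var(X) + (E[X])² = 1 + 4 = 5
E[Y] = 1*5 + 3 = 8

8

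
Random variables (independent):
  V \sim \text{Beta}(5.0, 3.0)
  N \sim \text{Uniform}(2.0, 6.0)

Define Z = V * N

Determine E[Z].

For independent RVs: E[XY] = E[X]*E[Y]
E[V] = 0.625
E[N] = 4
E[Z] = 0.625 * 4 = 2.5

2.5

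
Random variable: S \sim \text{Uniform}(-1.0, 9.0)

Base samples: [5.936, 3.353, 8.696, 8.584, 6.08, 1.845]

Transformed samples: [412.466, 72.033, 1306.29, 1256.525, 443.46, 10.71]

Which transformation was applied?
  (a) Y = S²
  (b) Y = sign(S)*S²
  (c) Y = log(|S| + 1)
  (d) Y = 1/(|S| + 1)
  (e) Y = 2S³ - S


Checking option (e) Y = 2S³ - S:
  S = 5.936 -> Y = 412.466 ✓
  S = 3.353 -> Y = 72.033 ✓
  S = 8.696 -> Y = 1306.29 ✓
All samples match this transformation.

(e) 2S³ - S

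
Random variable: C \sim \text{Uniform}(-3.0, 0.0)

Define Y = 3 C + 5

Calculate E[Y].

For Y = 3C + 5:
E[Y] = 3 * E[C] + 5
E[C] = (-3 + 0)/2 = -1.5
E[Y] = 3 * (-1.5) + 5 = 0.5

0.5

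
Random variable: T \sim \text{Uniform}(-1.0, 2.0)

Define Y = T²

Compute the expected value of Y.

Using E[X²] = Var(X) + (E[X])²:
E[T] = 0.5
Var(T) = (2 + 1)^2/12 = 0.75
E[T²] = 0.75 + 0.5² = 0.75 + 0.25 = 1

1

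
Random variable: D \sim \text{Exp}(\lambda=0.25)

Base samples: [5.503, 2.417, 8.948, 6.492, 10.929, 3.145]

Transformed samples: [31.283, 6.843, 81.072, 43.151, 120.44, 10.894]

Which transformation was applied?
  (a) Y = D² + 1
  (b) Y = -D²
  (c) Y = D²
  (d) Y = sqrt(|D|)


Checking option (a) Y = D² + 1:
  D = 5.503 -> Y = 31.283 ✓
  D = 2.417 -> Y = 6.843 ✓
  D = 8.948 -> Y = 81.072 ✓
All samples match this transformation.

(a) D² + 1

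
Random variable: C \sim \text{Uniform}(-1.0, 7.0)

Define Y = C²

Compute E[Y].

E[C²] = Var(C) + (E[C])² = 5.3333333 + 9 = 14.333333

14.333333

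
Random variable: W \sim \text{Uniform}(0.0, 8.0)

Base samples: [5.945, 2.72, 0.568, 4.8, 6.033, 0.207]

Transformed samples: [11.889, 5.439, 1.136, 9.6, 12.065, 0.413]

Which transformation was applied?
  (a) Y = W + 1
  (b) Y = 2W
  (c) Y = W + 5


Checking option (b) Y = 2W:
  W = 5.945 -> Y = 11.889 ✓
  W = 2.72 -> Y = 5.439 ✓
  W = 0.568 -> Y = 1.136 ✓
All samples match this transformation.

(b) 2W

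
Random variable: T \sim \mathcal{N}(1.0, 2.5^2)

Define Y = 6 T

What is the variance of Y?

For Y = aT + b: Var(Y) = a² * Var(T)
Var(T) = 2.5^2 = 6.25
Var(Y) = 6² * 6.25 = 36 * 6.25 = 225

225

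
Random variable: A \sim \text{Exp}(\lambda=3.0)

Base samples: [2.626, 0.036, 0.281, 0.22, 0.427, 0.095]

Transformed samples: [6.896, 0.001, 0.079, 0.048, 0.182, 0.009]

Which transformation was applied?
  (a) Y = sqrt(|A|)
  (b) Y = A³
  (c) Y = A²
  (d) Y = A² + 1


Checking option (c) Y = A²:
  A = 2.626 -> Y = 6.896 ✓
  A = 0.036 -> Y = 0.001 ✓
  A = 0.281 -> Y = 0.079 ✓
All samples match this transformation.

(c) A²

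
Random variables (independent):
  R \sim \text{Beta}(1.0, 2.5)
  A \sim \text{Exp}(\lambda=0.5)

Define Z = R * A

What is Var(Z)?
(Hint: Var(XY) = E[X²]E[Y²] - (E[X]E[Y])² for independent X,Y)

Var(XY) = E[X²]E[Y²] - (E[X]E[Y])²
E[R] = 0.28571429, Var(R) = 0.045351474
E[A] = 2, Var(A) = 4
E[R²] = 0.045351474 + 0.28571429² = 0.12698413
E[A²] = 4 + 2² = 8
Var(Z) = 0.12698413*8 - (0.28571429*2)²
= 1.015873 - 0.32653061 = 0.6893424

0.6893424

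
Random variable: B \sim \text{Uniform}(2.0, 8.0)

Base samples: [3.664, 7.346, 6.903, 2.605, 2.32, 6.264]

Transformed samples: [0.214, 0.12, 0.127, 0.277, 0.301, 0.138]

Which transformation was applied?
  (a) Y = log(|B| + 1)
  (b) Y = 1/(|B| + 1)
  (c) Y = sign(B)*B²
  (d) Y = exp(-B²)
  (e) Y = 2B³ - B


Checking option (b) Y = 1/(|B| + 1):
  B = 3.664 -> Y = 0.214 ✓
  B = 7.346 -> Y = 0.12 ✓
  B = 6.903 -> Y = 0.127 ✓
All samples match this transformation.

(b) 1/(|B| + 1)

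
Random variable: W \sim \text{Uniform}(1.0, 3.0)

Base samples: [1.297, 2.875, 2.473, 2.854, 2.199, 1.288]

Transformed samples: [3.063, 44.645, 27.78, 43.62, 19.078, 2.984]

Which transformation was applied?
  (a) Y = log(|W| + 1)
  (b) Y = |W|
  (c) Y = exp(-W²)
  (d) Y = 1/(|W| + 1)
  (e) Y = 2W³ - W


Checking option (e) Y = 2W³ - W:
  W = 1.297 -> Y = 3.063 ✓
  W = 2.875 -> Y = 44.645 ✓
  W = 2.473 -> Y = 27.78 ✓
All samples match this transformation.

(e) 2W³ - W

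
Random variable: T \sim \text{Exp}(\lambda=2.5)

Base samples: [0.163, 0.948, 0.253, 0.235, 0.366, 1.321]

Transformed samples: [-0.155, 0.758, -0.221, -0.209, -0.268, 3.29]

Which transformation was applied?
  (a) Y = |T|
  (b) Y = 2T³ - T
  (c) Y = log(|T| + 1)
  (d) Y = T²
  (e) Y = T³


Checking option (b) Y = 2T³ - T:
  T = 0.163 -> Y = -0.155 ✓
  T = 0.948 -> Y = 0.758 ✓
  T = 0.253 -> Y = -0.221 ✓
All samples match this transformation.

(b) 2T³ - T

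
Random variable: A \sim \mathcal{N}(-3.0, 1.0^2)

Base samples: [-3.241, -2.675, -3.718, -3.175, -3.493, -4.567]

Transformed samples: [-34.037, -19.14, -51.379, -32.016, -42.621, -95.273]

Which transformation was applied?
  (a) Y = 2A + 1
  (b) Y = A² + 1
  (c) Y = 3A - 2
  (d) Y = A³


Checking option (d) Y = A³:
  A = -3.241 -> Y = -34.037 ✓
  A = -2.675 -> Y = -19.14 ✓
  A = -3.718 -> Y = -51.379 ✓
All samples match this transformation.

(d) A³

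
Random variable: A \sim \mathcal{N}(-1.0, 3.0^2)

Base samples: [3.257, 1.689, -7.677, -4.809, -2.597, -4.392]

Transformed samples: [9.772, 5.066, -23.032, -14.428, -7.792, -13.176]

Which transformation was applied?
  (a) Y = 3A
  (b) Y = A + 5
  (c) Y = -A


Checking option (a) Y = 3A:
  A = 3.257 -> Y = 9.772 ✓
  A = 1.689 -> Y = 5.066 ✓
  A = -7.677 -> Y = -23.032 ✓
All samples match this transformation.

(a) 3A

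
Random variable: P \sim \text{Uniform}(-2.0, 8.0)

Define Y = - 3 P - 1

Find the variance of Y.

For Y = aP + b: Var(Y) = a² * Var(P)
Var(P) = (8 + 2)^2/12 = 8.3333333
Var(Y) = (-3)² * 8.3333333 = 9 * 8.3333333 = 75

75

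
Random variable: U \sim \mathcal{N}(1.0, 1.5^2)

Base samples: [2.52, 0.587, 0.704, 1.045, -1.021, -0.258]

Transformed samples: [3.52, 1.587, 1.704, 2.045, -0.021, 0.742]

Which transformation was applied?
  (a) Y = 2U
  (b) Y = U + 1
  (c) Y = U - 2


Checking option (b) Y = U + 1:
  U = 2.52 -> Y = 3.52 ✓
  U = 0.587 -> Y = 1.587 ✓
  U = 0.704 -> Y = 1.704 ✓
All samples match this transformation.

(b) U + 1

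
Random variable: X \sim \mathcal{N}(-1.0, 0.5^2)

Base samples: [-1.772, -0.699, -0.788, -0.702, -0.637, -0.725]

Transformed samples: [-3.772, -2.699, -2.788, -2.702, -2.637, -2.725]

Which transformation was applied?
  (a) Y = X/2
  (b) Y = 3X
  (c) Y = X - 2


Checking option (c) Y = X - 2:
  X = -1.772 -> Y = -3.772 ✓
  X = -0.699 -> Y = -2.699 ✓
  X = -0.788 -> Y = -2.788 ✓
All samples match this transformation.

(c) X - 2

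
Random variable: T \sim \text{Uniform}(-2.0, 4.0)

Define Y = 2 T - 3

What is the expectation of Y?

For Y = 2T - 3:
E[Y] = 2 * E[T] - 3
E[T] = (-2 + 4)/2 = 1
E[Y] = 2 * 1 - 3 = -1

-1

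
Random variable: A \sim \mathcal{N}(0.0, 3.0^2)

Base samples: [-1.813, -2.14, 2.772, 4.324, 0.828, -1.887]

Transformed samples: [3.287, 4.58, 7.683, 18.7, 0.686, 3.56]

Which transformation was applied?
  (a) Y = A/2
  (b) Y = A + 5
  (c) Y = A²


Checking option (c) Y = A²:
  A = -1.813 -> Y = 3.287 ✓
  A = -2.14 -> Y = 4.58 ✓
  A = 2.772 -> Y = 7.683 ✓
All samples match this transformation.

(c) A²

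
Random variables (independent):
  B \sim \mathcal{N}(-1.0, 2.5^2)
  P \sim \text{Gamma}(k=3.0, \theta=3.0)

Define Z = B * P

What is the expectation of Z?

For independent RVs: E[XY] = E[X]*E[Y]
E[B] = -1
E[P] = 9
E[Z] = -1 * 9 = -9

-9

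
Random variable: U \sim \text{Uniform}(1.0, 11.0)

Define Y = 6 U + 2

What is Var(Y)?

For Y = aU + b: Var(Y) = a² * Var(U)
Var(U) = (11 - 1)^2/12 = 8.3333333
Var(Y) = 6² * 8.3333333 = 36 * 8.3333333 = 300

300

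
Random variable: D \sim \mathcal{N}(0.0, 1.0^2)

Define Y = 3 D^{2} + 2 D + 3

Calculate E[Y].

E[Y] = 3*E[D²] + 2*E[D] + 3
E[D] = 0
E[D²] = Var(D) + (E[D])² = 1 + 0 = 1
E[Y] = 3*1 + 2*0 + 3 = 6

6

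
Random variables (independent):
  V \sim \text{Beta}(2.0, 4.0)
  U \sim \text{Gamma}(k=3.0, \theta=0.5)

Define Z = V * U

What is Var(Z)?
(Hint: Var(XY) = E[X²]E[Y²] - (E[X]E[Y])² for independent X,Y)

Var(XY) = E[X²]E[Y²] - (E[X]E[Y])²
E[V] = 0.33333333, Var(V) = 0.031746032
E[U] = 1.5, Var(U) = 0.75
E[V²] = 0.031746032 + 0.33333333² = 0.14285714
E[U²] = 0.75 + 1.5² = 3
Var(Z) = 0.14285714*3 - (0.33333333*1.5)²
= 0.42857143 - 0.25 = 0.17857143

0.17857143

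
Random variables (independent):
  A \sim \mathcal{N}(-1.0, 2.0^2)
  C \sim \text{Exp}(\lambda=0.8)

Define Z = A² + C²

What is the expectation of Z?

E[Z] = E[A²] + E[C²]
E[A²] = Var(A) + E[A]² = 4 + 1 = 5
E[C²] = Var(C) + E[C]² = 1.5625 + 1.5625 = 3.125
E[Z] = 5 + 3.125 = 8.125

8.125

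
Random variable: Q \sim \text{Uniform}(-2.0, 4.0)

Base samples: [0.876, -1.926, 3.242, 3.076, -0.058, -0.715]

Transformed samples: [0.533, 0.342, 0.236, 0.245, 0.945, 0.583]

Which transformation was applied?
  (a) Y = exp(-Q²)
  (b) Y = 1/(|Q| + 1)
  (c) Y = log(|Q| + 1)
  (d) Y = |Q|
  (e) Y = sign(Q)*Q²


Checking option (b) Y = 1/(|Q| + 1):
  Q = 0.876 -> Y = 0.533 ✓
  Q = -1.926 -> Y = 0.342 ✓
  Q = 3.242 -> Y = 0.236 ✓
All samples match this transformation.

(b) 1/(|Q| + 1)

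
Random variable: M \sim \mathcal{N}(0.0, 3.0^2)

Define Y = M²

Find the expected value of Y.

Using E[X²] = Var(X) + (E[X])²:
E[M] = 0
Var(M) = 3.0^2 = 9
E[M²] = 9 + 0² = 9 + 0 = 9

9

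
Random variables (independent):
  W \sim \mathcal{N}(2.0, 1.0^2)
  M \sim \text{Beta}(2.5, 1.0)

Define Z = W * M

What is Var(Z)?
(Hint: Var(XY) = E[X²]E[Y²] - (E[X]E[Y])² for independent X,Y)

Var(XY) = E[X²]E[Y²] - (E[X]E[Y])²
E[W] = 2, Var(W) = 1
E[M] = 0.71428571, Var(M) = 0.045351474
E[W²] = 1 + 2² = 5
E[M²] = 0.045351474 + 0.71428571² = 0.55555556
Var(Z) = 5*0.55555556 - (2*0.71428571)²
= 2.7777778 - 2.0408163 = 0.73696145

0.73696145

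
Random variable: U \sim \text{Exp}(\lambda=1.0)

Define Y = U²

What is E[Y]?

E[U²] = Var(U) + (E[U])² = 1 + 1 = 2

2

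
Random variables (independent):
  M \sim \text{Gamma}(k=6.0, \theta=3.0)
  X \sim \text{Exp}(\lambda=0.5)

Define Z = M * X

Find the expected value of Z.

For independent RVs: E[XY] = E[X]*E[Y]
E[M] = 18
E[X] = 2
E[Z] = 18 * 2 = 36

36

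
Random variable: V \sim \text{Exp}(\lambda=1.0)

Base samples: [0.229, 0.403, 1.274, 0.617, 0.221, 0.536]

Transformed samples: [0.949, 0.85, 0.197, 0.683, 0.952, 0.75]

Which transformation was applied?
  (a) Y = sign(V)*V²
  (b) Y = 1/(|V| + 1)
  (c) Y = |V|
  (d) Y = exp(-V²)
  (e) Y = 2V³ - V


Checking option (d) Y = exp(-V²):
  V = 0.229 -> Y = 0.949 ✓
  V = 0.403 -> Y = 0.85 ✓
  V = 1.274 -> Y = 0.197 ✓
All samples match this transformation.

(d) exp(-V²)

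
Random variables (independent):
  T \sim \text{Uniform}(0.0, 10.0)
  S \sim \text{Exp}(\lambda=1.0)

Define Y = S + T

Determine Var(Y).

For independent RVs: Var(aX + bY) = a²Var(X) + b²Var(Y)
Var(T) = 8.3333333
Var(S) = 1
Var(Y) = 1²*8.3333333 + 1²*1
= 1*8.3333333 + 1*1 = 9.3333333

9.3333333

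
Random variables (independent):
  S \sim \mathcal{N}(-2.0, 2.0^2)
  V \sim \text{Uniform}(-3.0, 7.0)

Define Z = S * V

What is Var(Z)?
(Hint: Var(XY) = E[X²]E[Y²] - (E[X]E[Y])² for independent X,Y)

Var(XY) = E[X²]E[Y²] - (E[X]E[Y])²
E[S] = -2, Var(S) = 4
E[V] = 2, Var(V) = 8.3333333
E[S²] = 4 + (-2)² = 8
E[V²] = 8.3333333 + 2² = 12.333333
Var(Z) = 8*12.333333 - (-2*2)²
= 98.666667 - 16 = 82.666667

82.666667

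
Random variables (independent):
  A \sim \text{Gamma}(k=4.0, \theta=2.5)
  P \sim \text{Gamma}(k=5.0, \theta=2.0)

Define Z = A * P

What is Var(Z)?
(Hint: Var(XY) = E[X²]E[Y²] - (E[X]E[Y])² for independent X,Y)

Var(XY) = E[X²]E[Y²] - (E[X]E[Y])²
E[A] = 10, Var(A) = 25
E[P] = 10, Var(P) = 20
E[A²] = 25 + 10² = 125
E[P²] = 20 + 10² = 120
Var(Z) = 125*120 - (10*10)²
= 15000 - 10000 = 5000

5000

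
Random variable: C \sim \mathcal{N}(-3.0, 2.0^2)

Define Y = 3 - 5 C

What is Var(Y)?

For Y = aC + b: Var(Y) = a² * Var(C)
Var(C) = 2.0^2 = 4
Var(Y) = (-5)² * 4 = 25 * 4 = 100

100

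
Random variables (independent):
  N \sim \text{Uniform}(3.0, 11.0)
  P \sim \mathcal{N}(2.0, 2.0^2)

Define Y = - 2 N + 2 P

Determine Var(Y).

For independent RVs: Var(aX + bY) = a²Var(X) + b²Var(Y)
Var(N) = 5.3333333
Var(P) = 4
Var(Y) = (-2)²*5.3333333 + 2²*4
= 4*5.3333333 + 4*4 = 37.333333

37.333333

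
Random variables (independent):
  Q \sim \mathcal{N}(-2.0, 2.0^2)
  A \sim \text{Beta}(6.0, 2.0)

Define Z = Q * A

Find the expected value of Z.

For independent RVs: E[XY] = E[X]*E[Y]
E[Q] = -2
E[A] = 0.75
E[Z] = -2 * 0.75 = -1.5

-1.5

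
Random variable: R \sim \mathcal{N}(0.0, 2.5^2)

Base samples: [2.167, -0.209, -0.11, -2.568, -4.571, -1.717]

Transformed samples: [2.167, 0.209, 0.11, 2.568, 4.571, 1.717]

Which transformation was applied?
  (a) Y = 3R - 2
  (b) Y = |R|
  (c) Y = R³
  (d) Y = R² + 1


Checking option (b) Y = |R|:
  R = 2.167 -> Y = 2.167 ✓
  R = -0.209 -> Y = 0.209 ✓
  R = -0.11 -> Y = 0.11 ✓
All samples match this transformation.

(b) |R|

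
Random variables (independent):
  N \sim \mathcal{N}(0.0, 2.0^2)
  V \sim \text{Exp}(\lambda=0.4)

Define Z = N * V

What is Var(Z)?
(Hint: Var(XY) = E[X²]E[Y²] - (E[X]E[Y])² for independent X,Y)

Var(XY) = E[X²]E[Y²] - (E[X]E[Y])²
E[N] = 0, Var(N) = 4
E[V] = 2.5, Var(V) = 6.25
E[N²] = 4 + 0² = 4
E[V²] = 6.25 + 2.5² = 12.5
Var(Z) = 4*12.5 - (0*2.5)²
= 50 - 0 = 50

50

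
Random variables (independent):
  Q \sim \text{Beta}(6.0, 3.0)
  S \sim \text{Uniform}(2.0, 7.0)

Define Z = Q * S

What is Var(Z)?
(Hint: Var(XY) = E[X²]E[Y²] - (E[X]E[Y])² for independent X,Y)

Var(XY) = E[X²]E[Y²] - (E[X]E[Y])²
E[Q] = 0.66666667, Var(Q) = 0.022222222
E[S] = 4.5, Var(S) = 2.0833333
E[Q²] = 0.022222222 + 0.66666667² = 0.46666667
E[S²] = 2.0833333 + 4.5² = 22.333333
Var(Z) = 0.46666667*22.333333 - (0.66666667*4.5)²
= 10.422222 - 9 = 1.4222222

1.4222222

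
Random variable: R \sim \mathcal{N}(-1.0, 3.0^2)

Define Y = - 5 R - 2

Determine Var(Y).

For Y = aR + b: Var(Y) = a² * Var(R)
Var(R) = 3.0^2 = 9
Var(Y) = (-5)² * 9 = 25 * 9 = 225

225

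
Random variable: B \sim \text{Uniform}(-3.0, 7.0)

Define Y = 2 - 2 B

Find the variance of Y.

For Y = aB + b: Var(Y) = a² * Var(B)
Var(B) = (7 + 3)^2/12 = 8.3333333
Var(Y) = (-2)² * 8.3333333 = 4 * 8.3333333 = 33.333333

33.333333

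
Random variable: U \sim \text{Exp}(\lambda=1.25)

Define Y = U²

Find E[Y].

Using E[X²] = Var(X) + (E[X])²:
E[U] = 0.8
Var(U) = 1/1.25^2 = 0.64
E[U²] = 0.64 + 0.8² = 0.64 + 0.64 = 1.28

1.28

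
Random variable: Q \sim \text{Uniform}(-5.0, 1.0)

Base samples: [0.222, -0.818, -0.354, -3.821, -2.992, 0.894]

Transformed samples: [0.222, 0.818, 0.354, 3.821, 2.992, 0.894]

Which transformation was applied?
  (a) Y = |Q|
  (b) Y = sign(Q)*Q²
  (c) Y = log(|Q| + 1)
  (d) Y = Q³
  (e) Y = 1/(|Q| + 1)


Checking option (a) Y = |Q|:
  Q = 0.222 -> Y = 0.222 ✓
  Q = -0.818 -> Y = 0.818 ✓
  Q = -0.354 -> Y = 0.354 ✓
All samples match this transformation.

(a) |Q|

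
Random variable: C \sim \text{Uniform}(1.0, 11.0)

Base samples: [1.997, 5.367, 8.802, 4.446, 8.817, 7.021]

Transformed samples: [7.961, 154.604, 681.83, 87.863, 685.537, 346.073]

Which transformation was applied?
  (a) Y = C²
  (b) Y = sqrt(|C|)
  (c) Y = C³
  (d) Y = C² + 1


Checking option (c) Y = C³:
  C = 1.997 -> Y = 7.961 ✓
  C = 5.367 -> Y = 154.604 ✓
  C = 8.802 -> Y = 681.83 ✓
All samples match this transformation.

(c) C³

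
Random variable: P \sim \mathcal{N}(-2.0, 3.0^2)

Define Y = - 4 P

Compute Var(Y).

For Y = aP + b: Var(Y) = a² * Var(P)
Var(P) = 3.0^2 = 9
Var(Y) = (-4)² * 9 = 16 * 9 = 144

144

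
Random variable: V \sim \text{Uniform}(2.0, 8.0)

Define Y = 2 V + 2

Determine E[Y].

For Y = 2V + 2:
E[Y] = 2 * E[V] + 2
E[V] = (2 + 8)/2 = 5
E[Y] = 2 * 5 + 2 = 12

12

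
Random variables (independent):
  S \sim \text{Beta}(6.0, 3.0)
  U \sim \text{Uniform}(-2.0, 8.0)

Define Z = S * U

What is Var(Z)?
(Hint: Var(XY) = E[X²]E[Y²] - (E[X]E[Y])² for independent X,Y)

Var(XY) = E[X²]E[Y²] - (E[X]E[Y])²
E[S] = 0.66666667, Var(S) = 0.022222222
E[U] = 3, Var(U) = 8.3333333
E[S²] = 0.022222222 + 0.66666667² = 0.46666667
E[U²] = 8.3333333 + 3² = 17.333333
Var(Z) = 0.46666667*17.333333 - (0.66666667*3)²
= 8.0888889 - 4 = 4.0888889

4.0888889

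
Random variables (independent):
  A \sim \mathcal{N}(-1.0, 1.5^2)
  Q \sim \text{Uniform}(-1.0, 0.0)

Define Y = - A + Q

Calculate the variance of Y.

For independent RVs: Var(aX + bY) = a²Var(X) + b²Var(Y)
Var(A) = 2.25
Var(Q) = 0.083333333
Var(Y) = (-1)²*2.25 + 1²*0.083333333
= 1*2.25 + 1*0.083333333 = 2.3333333

2.3333333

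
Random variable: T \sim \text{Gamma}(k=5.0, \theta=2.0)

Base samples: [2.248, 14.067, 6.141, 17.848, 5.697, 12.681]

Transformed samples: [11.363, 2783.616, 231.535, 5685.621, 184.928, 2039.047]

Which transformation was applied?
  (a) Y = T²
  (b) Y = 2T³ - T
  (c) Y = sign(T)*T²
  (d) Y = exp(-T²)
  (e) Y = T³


Checking option (e) Y = T³:
  T = 2.248 -> Y = 11.363 ✓
  T = 14.067 -> Y = 2783.616 ✓
  T = 6.141 -> Y = 231.535 ✓
All samples match this transformation.

(e) T³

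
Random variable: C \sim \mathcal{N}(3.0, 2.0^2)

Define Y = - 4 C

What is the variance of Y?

For Y = aC + b: Var(Y) = a² * Var(C)
Var(C) = 2.0^2 = 4
Var(Y) = (-4)² * 4 = 16 * 4 = 64

64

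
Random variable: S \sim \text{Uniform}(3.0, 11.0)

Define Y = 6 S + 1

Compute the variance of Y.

For Y = aS + b: Var(Y) = a² * Var(S)
Var(S) = (11 - 3)^2/12 = 5.3333333
Var(Y) = 6² * 5.3333333 = 36 * 5.3333333 = 192

192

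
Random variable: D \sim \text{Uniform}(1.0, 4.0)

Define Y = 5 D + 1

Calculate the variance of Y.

For Y = aD + b: Var(Y) = a² * Var(D)
Var(D) = (4 - 1)^2/12 = 0.75
Var(Y) = 5² * 0.75 = 25 * 0.75 = 18.75

18.75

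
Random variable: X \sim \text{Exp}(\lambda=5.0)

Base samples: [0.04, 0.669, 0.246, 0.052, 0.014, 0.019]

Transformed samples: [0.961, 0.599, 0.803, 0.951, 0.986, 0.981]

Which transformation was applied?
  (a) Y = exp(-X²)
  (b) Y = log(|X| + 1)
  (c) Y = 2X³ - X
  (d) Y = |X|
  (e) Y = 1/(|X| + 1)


Checking option (e) Y = 1/(|X| + 1):
  X = 0.04 -> Y = 0.961 ✓
  X = 0.669 -> Y = 0.599 ✓
  X = 0.246 -> Y = 0.803 ✓
All samples match this transformation.

(e) 1/(|X| + 1)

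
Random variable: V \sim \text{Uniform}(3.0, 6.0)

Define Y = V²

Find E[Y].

Using E[X²] = Var(X) + (E[X])²:
E[V] = 4.5
Var(V) = (6 - 3)^2/12 = 0.75
E[V²] = 0.75 + 4.5² = 0.75 + 20.25 = 21

21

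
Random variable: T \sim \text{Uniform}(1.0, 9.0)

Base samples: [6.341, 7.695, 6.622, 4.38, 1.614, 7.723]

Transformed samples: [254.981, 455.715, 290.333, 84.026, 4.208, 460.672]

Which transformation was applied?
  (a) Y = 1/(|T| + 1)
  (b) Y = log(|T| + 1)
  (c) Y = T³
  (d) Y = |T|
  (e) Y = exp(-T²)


Checking option (c) Y = T³:
  T = 6.341 -> Y = 254.981 ✓
  T = 7.695 -> Y = 455.715 ✓
  T = 6.622 -> Y = 290.333 ✓
All samples match this transformation.

(c) T³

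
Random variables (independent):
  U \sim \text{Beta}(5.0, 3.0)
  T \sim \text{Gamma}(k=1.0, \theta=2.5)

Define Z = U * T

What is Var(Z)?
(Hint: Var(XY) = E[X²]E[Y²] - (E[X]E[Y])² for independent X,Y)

Var(XY) = E[X²]E[Y²] - (E[X]E[Y])²
E[U] = 0.625, Var(U) = 0.026041667
E[T] = 2.5, Var(T) = 6.25
E[U²] = 0.026041667 + 0.625² = 0.41666667
E[T²] = 6.25 + 2.5² = 12.5
Var(Z) = 0.41666667*12.5 - (0.625*2.5)²
= 5.2083333 - 2.4414062 = 2.7669271

2.7669271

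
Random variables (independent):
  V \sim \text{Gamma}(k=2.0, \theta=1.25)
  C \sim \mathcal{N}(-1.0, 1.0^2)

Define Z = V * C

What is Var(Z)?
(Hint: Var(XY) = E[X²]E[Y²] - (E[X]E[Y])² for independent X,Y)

Var(XY) = E[X²]E[Y²] - (E[X]E[Y])²
E[V] = 2.5, Var(V) = 3.125
E[C] = -1, Var(C) = 1
E[V²] = 3.125 + 2.5² = 9.375
E[C²] = 1 + (-1)² = 2
Var(Z) = 9.375*2 - (2.5*(-1))²
= 18.75 - 6.25 = 12.5

12.5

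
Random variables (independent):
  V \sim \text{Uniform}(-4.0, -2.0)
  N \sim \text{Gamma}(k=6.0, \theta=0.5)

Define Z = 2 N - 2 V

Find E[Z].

E[Z] = -2*E[V] + 2*E[N]
E[V] = -3
E[N] = 3
E[Z] = -2*(-3) + 2*3 = 12

12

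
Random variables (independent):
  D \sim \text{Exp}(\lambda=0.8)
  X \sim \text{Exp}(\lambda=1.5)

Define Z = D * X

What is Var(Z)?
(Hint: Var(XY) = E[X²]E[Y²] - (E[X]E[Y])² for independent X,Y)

Var(XY) = E[X²]E[Y²] - (E[X]E[Y])²
E[D] = 1.25, Var(D) = 1.5625
E[X] = 0.66666667, Var(X) = 0.44444444
E[D²] = 1.5625 + 1.25² = 3.125
E[X²] = 0.44444444 + 0.66666667² = 0.88888889
Var(Z) = 3.125*0.88888889 - (1.25*0.66666667)²
= 2.7777778 - 0.69444444 = 2.0833333

2.0833333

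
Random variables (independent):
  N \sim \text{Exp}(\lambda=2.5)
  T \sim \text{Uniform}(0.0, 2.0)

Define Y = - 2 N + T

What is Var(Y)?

For independent RVs: Var(aX + bY) = a²Var(X) + b²Var(Y)
Var(N) = 0.16
Var(T) = 0.33333333
Var(Y) = (-2)²*0.16 + 1²*0.33333333
= 4*0.16 + 1*0.33333333 = 0.97333333

0.97333333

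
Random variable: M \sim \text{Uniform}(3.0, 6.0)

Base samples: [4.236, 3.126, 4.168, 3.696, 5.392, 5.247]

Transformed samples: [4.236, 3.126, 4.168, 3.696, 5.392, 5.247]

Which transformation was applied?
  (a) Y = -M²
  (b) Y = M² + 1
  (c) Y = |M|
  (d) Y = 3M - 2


Checking option (c) Y = |M|:
  M = 4.236 -> Y = 4.236 ✓
  M = 3.126 -> Y = 3.126 ✓
  M = 4.168 -> Y = 4.168 ✓
All samples match this transformation.

(c) |M|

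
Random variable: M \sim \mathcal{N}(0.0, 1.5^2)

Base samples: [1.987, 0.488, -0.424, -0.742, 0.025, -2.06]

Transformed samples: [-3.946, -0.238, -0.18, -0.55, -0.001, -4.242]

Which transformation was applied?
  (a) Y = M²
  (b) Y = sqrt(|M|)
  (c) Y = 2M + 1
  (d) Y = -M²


Checking option (d) Y = -M²:
  M = 1.987 -> Y = -3.946 ✓
  M = 0.488 -> Y = -0.238 ✓
  M = -0.424 -> Y = -0.18 ✓
All samples match this transformation.

(d) -M²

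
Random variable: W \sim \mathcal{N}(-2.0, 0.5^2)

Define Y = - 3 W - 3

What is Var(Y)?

For Y = aW + b: Var(Y) = a² * Var(W)
Var(W) = 0.5^2 = 0.25
Var(Y) = (-3)² * 0.25 = 9 * 0.25 = 2.25

2.25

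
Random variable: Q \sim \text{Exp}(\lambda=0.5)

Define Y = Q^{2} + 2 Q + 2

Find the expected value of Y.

E[Y] = 1*E[Q²] + 2*E[Q] + 2
E[Q] = 2
E[Q²] = Var(Q) + (E[Q])² = 4 + 4 = 8
E[Y] = 1*8 + 2*2 + 2 = 14

14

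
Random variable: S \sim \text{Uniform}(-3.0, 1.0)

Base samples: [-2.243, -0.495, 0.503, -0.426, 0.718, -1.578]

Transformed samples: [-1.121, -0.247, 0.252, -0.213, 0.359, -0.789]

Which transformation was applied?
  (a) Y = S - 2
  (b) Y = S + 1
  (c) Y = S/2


Checking option (c) Y = S/2:
  S = -2.243 -> Y = -1.121 ✓
  S = -0.495 -> Y = -0.247 ✓
  S = 0.503 -> Y = 0.252 ✓
All samples match this transformation.

(c) S/2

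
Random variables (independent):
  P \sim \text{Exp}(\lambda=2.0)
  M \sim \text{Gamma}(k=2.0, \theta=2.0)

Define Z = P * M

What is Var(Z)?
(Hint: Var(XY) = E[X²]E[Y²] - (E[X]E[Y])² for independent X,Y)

Var(XY) = E[X²]E[Y²] - (E[X]E[Y])²
E[P] = 0.5, Var(P) = 0.25
E[M] = 4, Var(M) = 8
E[P²] = 0.25 + 0.5² = 0.5
E[M²] = 8 + 4² = 24
Var(Z) = 0.5*24 - (0.5*4)²
= 12 - 4 = 8

8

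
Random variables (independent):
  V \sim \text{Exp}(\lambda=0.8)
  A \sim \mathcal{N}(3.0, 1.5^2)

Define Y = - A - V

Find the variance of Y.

For independent RVs: Var(aX + bY) = a²Var(X) + b²Var(Y)
Var(V) = 1.5625
Var(A) = 2.25
Var(Y) = (-1)²*1.5625 + (-1)²*2.25
= 1*1.5625 + 1*2.25 = 3.8125

3.8125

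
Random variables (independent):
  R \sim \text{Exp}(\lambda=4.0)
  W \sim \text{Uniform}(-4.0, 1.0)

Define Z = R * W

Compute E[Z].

For independent RVs: E[XY] = E[X]*E[Y]
E[R] = 0.25
E[W] = -1.5
E[Z] = 0.25 * (-1.5) = -0.375

-0.375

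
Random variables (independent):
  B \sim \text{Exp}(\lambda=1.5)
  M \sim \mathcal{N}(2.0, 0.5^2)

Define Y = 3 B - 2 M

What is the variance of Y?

For independent RVs: Var(aX + bY) = a²Var(X) + b²Var(Y)
Var(B) = 0.44444444
Var(M) = 0.25
Var(Y) = 3²*0.44444444 + (-2)²*0.25
= 9*0.44444444 + 4*0.25 = 5

5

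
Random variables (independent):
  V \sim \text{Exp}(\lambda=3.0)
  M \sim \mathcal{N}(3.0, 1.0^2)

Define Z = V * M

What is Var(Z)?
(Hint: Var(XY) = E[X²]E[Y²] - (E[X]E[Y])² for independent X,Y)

Var(XY) = E[X²]E[Y²] - (E[X]E[Y])²
E[V] = 0.33333333, Var(V) = 0.11111111
E[M] = 3, Var(M) = 1
E[V²] = 0.11111111 + 0.33333333² = 0.22222222
E[M²] = 1 + 3² = 10
Var(Z) = 0.22222222*10 - (0.33333333*3)²
= 2.2222222 - 1 = 1.2222222

1.2222222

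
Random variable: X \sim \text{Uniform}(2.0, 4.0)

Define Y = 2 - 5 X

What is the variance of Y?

For Y = aX + b: Var(Y) = a² * Var(X)
Var(X) = (4 - 2)^2/12 = 0.33333333
Var(Y) = (-5)² * 0.33333333 = 25 * 0.33333333 = 8.3333333

8.3333333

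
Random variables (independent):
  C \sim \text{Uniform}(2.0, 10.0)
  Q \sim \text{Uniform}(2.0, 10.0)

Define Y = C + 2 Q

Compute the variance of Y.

For independent RVs: Var(aX + bY) = a²Var(X) + b²Var(Y)
Var(C) = 5.3333333
Var(Q) = 5.3333333
Var(Y) = 1²*5.3333333 + 2²*5.3333333
= 1*5.3333333 + 4*5.3333333 = 26.666667

26.666667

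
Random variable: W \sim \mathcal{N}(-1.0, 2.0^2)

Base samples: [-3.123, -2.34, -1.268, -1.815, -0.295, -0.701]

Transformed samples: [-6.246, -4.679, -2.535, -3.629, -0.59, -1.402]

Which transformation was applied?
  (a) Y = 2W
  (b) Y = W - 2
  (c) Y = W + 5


Checking option (a) Y = 2W:
  W = -3.123 -> Y = -6.246 ✓
  W = -2.34 -> Y = -4.679 ✓
  W = -1.268 -> Y = -2.535 ✓
All samples match this transformation.

(a) 2W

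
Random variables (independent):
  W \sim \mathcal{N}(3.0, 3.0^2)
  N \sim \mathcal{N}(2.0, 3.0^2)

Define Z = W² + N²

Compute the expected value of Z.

E[Z] = E[W²] + E[N²]
E[W²] = Var(W) + E[W]² = 9 + 9 = 18
E[N²] = Var(N) + E[N]² = 9 + 4 = 13
E[Z] = 18 + 13 = 31

31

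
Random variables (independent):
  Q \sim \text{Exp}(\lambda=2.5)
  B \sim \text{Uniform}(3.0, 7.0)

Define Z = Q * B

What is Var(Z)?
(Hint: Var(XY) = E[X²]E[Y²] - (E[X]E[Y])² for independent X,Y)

Var(XY) = E[X²]E[Y²] - (E[X]E[Y])²
E[Q] = 0.4, Var(Q) = 0.16
E[B] = 5, Var(B) = 1.3333333
E[Q²] = 0.16 + 0.4² = 0.32
E[B²] = 1.3333333 + 5² = 26.333333
Var(Z) = 0.32*26.333333 - (0.4*5)²
= 8.4266667 - 4 = 4.4266667

4.4266667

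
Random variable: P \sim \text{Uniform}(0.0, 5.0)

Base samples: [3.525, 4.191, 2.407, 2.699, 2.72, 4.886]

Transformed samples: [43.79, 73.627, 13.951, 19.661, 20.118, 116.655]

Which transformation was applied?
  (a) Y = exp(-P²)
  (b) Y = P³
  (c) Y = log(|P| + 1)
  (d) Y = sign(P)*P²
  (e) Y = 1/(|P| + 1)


Checking option (b) Y = P³:
  P = 3.525 -> Y = 43.79 ✓
  P = 4.191 -> Y = 73.627 ✓
  P = 2.407 -> Y = 13.951 ✓
All samples match this transformation.

(b) P³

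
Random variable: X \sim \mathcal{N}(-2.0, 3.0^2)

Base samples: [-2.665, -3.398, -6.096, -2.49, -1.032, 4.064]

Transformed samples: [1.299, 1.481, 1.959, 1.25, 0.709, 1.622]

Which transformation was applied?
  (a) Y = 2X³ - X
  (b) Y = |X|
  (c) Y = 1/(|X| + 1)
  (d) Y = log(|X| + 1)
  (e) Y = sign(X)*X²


Checking option (d) Y = log(|X| + 1):
  X = -2.665 -> Y = 1.299 ✓
  X = -3.398 -> Y = 1.481 ✓
  X = -6.096 -> Y = 1.959 ✓
All samples match this transformation.

(d) log(|X| + 1)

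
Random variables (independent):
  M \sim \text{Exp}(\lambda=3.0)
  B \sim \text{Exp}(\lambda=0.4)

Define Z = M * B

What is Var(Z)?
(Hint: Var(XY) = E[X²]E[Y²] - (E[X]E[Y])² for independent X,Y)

Var(XY) = E[X²]E[Y²] - (E[X]E[Y])²
E[M] = 0.33333333, Var(M) = 0.11111111
E[B] = 2.5, Var(B) = 6.25
E[M²] = 0.11111111 + 0.33333333² = 0.22222222
E[B²] = 6.25 + 2.5² = 12.5
Var(Z) = 0.22222222*12.5 - (0.33333333*2.5)²
= 2.7777778 - 0.69444444 = 2.0833333

2.0833333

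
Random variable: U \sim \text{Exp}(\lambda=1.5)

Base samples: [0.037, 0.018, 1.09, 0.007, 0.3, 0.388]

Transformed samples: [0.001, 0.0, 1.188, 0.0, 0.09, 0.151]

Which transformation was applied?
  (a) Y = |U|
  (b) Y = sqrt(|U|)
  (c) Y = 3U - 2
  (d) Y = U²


Checking option (d) Y = U²:
  U = 0.037 -> Y = 0.001 ✓
  U = 0.018 -> Y = 0.0 ✓
  U = 1.09 -> Y = 1.188 ✓
All samples match this transformation.

(d) U²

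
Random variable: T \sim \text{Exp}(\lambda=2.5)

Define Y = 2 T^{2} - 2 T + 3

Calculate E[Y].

E[Y] = 2*E[T²] - 2*E[T] + 3
E[T] = 0.4
E[T²] = Var(T) + (E[T])² = 0.16 + 0.16 = 0.32
E[Y] = 2*0.32 - 2*0.4 + 3 = 2.84

2.84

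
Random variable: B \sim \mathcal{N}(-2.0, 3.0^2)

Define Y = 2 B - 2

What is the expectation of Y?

For Y = 2B - 2:
E[Y] = 2 * E[B] - 2
E[B] = -2.0 = -2
E[Y] = 2 * (-2) - 2 = -6

-6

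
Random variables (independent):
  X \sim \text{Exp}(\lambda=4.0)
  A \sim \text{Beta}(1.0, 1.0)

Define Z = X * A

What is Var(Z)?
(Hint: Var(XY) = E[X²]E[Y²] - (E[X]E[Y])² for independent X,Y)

Var(XY) = E[X²]E[Y²] - (E[X]E[Y])²
E[X] = 0.25, Var(X) = 0.0625
E[A] = 0.5, Var(A) = 0.083333333
E[X²] = 0.0625 + 0.25² = 0.125
E[A²] = 0.083333333 + 0.5² = 0.33333333
Var(Z) = 0.125*0.33333333 - (0.25*0.5)²
= 0.041666667 - 0.015625 = 0.026041667

0.026041667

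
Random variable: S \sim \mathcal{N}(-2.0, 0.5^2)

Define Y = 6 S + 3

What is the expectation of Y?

For Y = 6S + 3:
E[Y] = 6 * E[S] + 3
E[S] = -2.0 = -2
E[Y] = 6 * (-2) + 3 = -9

-9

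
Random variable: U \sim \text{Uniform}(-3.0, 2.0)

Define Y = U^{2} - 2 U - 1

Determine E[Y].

E[Y] = 1*E[U²] - 2*E[U] - 1
E[U] = -0.5
E[U²] = Var(U) + (E[U])² = 2.0833333 + 0.25 = 2.3333333
E[Y] = 1*2.3333333 - 2*(-0.5) - 1 = 2.3333333

2.3333333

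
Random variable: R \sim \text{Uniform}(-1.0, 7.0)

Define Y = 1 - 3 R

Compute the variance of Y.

For Y = aR + b: Var(Y) = a² * Var(R)
Var(R) = (7 + 1)^2/12 = 5.3333333
Var(Y) = (-3)² * 5.3333333 = 9 * 5.3333333 = 48

48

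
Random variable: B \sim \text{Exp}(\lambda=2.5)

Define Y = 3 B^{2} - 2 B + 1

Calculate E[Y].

E[Y] = 3*E[B²] - 2*E[B] + 1
E[B] = 0.4
E[B²] = Var(B) + (E[B])² = 0.16 + 0.16 = 0.32
E[Y] = 3*0.32 - 2*0.4 + 1 = 1.16

1.16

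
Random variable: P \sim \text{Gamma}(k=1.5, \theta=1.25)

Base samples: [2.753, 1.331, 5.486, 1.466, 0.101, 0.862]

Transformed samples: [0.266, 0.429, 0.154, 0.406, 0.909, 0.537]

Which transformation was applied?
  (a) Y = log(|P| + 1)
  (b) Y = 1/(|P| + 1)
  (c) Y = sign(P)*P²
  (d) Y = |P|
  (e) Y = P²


Checking option (b) Y = 1/(|P| + 1):
  P = 2.753 -> Y = 0.266 ✓
  P = 1.331 -> Y = 0.429 ✓
  P = 5.486 -> Y = 0.154 ✓
All samples match this transformation.

(b) 1/(|P| + 1)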